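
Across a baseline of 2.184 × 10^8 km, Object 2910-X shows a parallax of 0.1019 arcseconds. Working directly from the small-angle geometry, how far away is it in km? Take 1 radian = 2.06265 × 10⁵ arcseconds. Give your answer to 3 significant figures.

θ = 0.1019″ = 0.1019/206265 = 4.9402 × 10^-7 rad.
d = B/θ = (2.184 × 10^8) / (4.9402 × 10^-7) = 4.4209 × 10^14 km.

4.42 × 10^14 km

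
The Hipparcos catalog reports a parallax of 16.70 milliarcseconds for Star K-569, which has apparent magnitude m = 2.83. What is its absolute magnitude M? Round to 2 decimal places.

M = -1.06

d = 1/p = 1/0.01670″ = 59.88 pc.
m − M = 5 log₁₀(59.88) − 5 = 8.8864 − 5 = 3.8864.
M = m − (m − M) = 2.83 − 3.8864 = -1.06.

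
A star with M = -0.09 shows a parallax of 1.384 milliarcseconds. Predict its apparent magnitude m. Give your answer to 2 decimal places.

d = 1/p = 1/0.001384″ = 722.54 pc.
m − M = 5 log₁₀ d − 5 = 5 log₁₀(722.54) − 5 = 14.2943 − 5 = 9.2943.
m = M + (m − M) = -0.09 + 9.2943 = 9.20.

m = 9.20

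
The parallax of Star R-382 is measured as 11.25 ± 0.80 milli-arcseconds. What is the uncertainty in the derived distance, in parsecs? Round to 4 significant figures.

6.321 pc

d = 1/p, so σ_d = σ_p / p².
σ_d = 0.000800 / (0.01125)² = 0.000800 / 0.00012656 = 6.3211 pc.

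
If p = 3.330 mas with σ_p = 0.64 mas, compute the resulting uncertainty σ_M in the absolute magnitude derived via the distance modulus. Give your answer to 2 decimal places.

M = m − 5 log₁₀ d + 5 = m + 5 log₁₀ p + 5, so ∂M/∂p = 5/(p ln 10).
σ_M = (5/ln 10) · (σ_p/p) = 2.1715 × 0.64/3.330 = 2.1715 × 0.19219 = 0.41734.

σ_M = 0.42 mag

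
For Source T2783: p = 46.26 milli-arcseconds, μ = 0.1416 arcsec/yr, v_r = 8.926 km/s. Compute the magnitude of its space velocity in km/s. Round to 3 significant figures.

d = 1/p = 1/0.04626″ = 21.617 pc.
v_t = 4.740 μ d = 4.740 × 0.1416 × 21.617 = 14.509 km/s.
v = √(v_r² + v_t²) = √(8.926² + 14.509²) = √290.185 = 17.035 km/s.

17.0 km/s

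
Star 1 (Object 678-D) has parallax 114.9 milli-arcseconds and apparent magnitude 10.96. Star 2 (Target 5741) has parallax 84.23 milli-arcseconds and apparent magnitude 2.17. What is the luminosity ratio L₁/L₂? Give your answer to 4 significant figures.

d₁ = 1/p₁ = 1/0.1149″ = 8.7032 pc; d₂ = 1/p₂ = 1/0.08423″ = 11.872 pc.
M₁ = m₁ − 5 log₁₀ d₁ + 5 = 10.96 − 4.6984 + 5 = 11.2616.
M₂ = 2.17 − 5.3726 + 5 = 1.7974.
L₁/L₂ = 10^(0.4(M₂ − M₁)) = 10^(0.4 × (-9.4642)) = 10^(-3.78568) = 0.0001638.

L₁/L₂ = 0.0001638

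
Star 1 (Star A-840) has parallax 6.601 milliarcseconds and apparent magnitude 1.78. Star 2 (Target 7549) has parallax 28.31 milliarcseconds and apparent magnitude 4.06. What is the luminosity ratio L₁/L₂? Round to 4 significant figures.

L₁/L₂ = 150.2

d₁ = 1/p₁ = 1/0.006601″ = 151.49 pc; d₂ = 1/p₂ = 1/0.02831″ = 35.323 pc.
M₁ = m₁ − 5 log₁₀ d₁ + 5 = 1.78 − 10.9019 + 5 = -4.1219.
M₂ = 4.06 − 7.7403 + 5 = 1.3197.
L₁/L₂ = 10^(0.4(M₂ − M₁)) = 10^(0.4 × 5.4416) = 10^2.17664 = 150.19.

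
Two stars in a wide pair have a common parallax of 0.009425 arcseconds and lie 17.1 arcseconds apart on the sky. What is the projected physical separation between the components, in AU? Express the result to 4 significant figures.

1814 AU

d = 1/p = 1/0.009425″ = 106.1 pc.
At distance d (pc), an angle of θ arcsec spans θ·d AU: s = 17.1 × 106.1 = 1814.3 AU.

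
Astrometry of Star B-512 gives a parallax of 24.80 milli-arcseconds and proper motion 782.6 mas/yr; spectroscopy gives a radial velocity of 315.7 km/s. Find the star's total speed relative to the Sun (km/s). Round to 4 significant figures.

d = 1/p = 1/0.02480″ = 40.323 pc.
μ = 782.6 mas/yr = 0.7826 ″/yr.
v_t = 4.740 μ d = 4.740 × 0.7826 × 40.323 = 149.58 km/s.
v = √(v_r² + v_t²) = √(315.7² + 149.58²) = √122041 = 349.34 km/s.

349.3 km/s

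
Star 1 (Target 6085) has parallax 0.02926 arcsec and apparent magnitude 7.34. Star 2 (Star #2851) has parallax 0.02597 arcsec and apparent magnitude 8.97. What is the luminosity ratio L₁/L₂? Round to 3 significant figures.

d₁ = 1/p₁ = 1/0.02926″ = 34.176 pc; d₂ = 1/p₂ = 1/0.02597″ = 38.506 pc.
M₁ = m₁ − 5 log₁₀ d₁ + 5 = 7.34 − 7.6686 + 5 = 4.6714.
M₂ = 8.97 − 7.9276 + 5 = 6.0424.
L₁/L₂ = 10^(0.4(M₂ − M₁)) = 10^(0.4 × 1.3710) = 10^0.54840 = 3.5351.

L₁/L₂ = 3.54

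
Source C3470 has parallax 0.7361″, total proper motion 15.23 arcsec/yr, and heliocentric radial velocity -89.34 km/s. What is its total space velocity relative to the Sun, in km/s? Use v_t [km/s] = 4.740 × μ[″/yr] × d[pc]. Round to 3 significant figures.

d = 1/p = 1/0.7361″ = 1.3585 pc.
v_t = 4.740 μ d = 4.740 × 15.23 × 1.3585 = 98.07 km/s.
v = √(v_r² + v_t²) = √((-89.34)² + 98.07²) = √17599.4 = 132.66 km/s.

133 km/s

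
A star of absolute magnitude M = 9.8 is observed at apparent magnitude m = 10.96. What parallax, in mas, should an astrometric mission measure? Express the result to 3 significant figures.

m − M = 10.96 − 9.8 = 1.16.
d = 10^((m−M)/5 + 1) = 10^1.232 = 17.061 pc.
p = 1/d = 1/17.061 = 0.058613 arcsec = 58.613 mas.

58.6 mas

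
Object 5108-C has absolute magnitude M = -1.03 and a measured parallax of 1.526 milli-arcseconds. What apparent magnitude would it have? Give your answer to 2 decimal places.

m = 8.05

d = 1/p = 1/0.001526″ = 655.31 pc.
m − M = 5 log₁₀ d − 5 = 5 log₁₀(655.31) − 5 = 14.0822 − 5 = 9.0822.
m = M + (m − M) = -1.03 + 9.0822 = 8.05.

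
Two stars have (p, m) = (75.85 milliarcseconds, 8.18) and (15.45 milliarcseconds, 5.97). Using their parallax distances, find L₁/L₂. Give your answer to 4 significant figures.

d₁ = 1/p₁ = 1/0.07585″ = 13.184 pc; d₂ = 1/p₂ = 1/0.01545″ = 64.725 pc.
M₁ = m₁ − 5 log₁₀ d₁ + 5 = 8.18 − 5.6002 + 5 = 7.5798.
M₂ = 5.97 − 9.0554 + 5 = 1.9146.
L₁/L₂ = 10^(0.4(M₂ − M₁)) = 10^(0.4 × (-5.6652)) = 10^(-2.26608) = 0.005419.

L₁/L₂ = 0.005419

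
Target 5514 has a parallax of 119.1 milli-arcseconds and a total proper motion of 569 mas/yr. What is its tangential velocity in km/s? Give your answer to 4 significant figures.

22.65 km/s

d = 1/p = 1/0.1191″ = 8.3963 pc.
μ = 569 mas/yr = 0.569 ″/yr.
v_t = 4.74 × μ × d = 4.74 × 0.569 × 8.3963 = 22.645 km/s.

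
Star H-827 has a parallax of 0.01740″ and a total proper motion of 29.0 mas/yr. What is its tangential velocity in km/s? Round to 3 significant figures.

7.90 km/s

d = 1/p = 1/0.01740″ = 57.471 pc.
μ = 29.0 mas/yr = 0.0290 ″/yr.
v_t = 4.74 × μ × d = 4.74 × 0.0290 × 57.471 = 7.9 km/s.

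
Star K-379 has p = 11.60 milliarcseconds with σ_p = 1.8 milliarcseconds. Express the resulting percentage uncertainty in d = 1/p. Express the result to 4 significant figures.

For d = 1/p, |σ_d/d| = |σ_p/p|.
σ_p/p = 1.8 / 11.60 = 0.15517 = 15.517%.

15.52%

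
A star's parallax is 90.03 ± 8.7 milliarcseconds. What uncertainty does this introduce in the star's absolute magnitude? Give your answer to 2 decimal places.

M = m − 5 log₁₀ d + 5 = m + 5 log₁₀ p + 5, so ∂M/∂p = 5/(p ln 10).
σ_M = (5/ln 10) · (σ_p/p) = 2.1715 × 8.7/90.03 = 2.1715 × 0.096634 = 0.20984.

σ_M = 0.21 mag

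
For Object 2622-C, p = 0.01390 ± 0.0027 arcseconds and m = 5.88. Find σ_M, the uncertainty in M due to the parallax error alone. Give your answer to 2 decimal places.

σ_M = 0.42 mag

M = m − 5 log₁₀ d + 5 = m + 5 log₁₀ p + 5, so ∂M/∂p = 5/(p ln 10).
σ_M = (5/ln 10) · (σ_p/p) = 2.1715 × 0.0027/0.01390 = 2.1715 × 0.19424 = 0.42179.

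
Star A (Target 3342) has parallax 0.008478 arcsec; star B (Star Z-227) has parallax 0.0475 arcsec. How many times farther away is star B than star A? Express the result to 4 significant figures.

0.1785

Since d = 1/p, d_B/d_A = p_A/p_B.
= 0.008478 / 0.0475 = 0.17848.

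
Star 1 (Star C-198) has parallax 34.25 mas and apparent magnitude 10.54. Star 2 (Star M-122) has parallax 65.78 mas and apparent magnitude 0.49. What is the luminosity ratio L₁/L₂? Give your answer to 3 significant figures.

L₁/L₂ = 0.000352

d₁ = 1/p₁ = 1/0.03425″ = 29.197 pc; d₂ = 1/p₂ = 1/0.06578″ = 15.202 pc.
M₁ = m₁ − 5 log₁₀ d₁ + 5 = 10.54 − 7.3267 + 5 = 8.2133.
M₂ = 0.49 − 5.9095 + 5 = -0.4195.
L₁/L₂ = 10^(0.4(M₂ − M₁)) = 10^(0.4 × (-8.6328)) = 10^(-3.45312) = 0.00035227.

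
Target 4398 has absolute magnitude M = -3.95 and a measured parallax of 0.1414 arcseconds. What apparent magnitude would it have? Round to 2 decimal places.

m = -4.70

d = 1/p = 1/0.1414″ = 7.0721 pc.
m − M = 5 log₁₀ d − 5 = 5 log₁₀(7.0721) − 5 = 4.2477 − 5 = -0.7523.
m = M + (m − M) = -3.95 + (-0.7523) = -4.70.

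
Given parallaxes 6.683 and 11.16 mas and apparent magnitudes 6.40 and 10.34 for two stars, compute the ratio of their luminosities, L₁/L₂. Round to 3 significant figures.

L₁/L₂ = 105

d₁ = 1/p₁ = 1/0.006683″ = 149.63 pc; d₂ = 1/p₂ = 1/0.01116″ = 89.606 pc.
M₁ = m₁ − 5 log₁₀ d₁ + 5 = 6.40 − 10.8751 + 5 = 0.5249.
M₂ = 10.34 − 9.7617 + 5 = 5.5783.
L₁/L₂ = 10^(0.4(M₂ − M₁)) = 10^(0.4 × 5.0534) = 10^2.02136 = 105.04.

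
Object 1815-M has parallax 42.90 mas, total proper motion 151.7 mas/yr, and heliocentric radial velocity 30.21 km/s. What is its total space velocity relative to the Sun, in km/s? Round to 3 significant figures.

34.5 km/s

d = 1/p = 1/0.04290″ = 23.31 pc.
μ = 151.7 mas/yr = 0.1517 ″/yr.
v_t = 4.740 μ d = 4.740 × 0.1517 × 23.31 = 16.761 km/s.
v = √(v_r² + v_t²) = √(30.21² + 16.761²) = √1193.58 = 34.548 km/s.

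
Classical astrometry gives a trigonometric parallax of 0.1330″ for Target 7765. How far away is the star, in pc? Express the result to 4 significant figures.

d = 1/p = 1/0.1330 = 7.5188 pc.

7.519 pc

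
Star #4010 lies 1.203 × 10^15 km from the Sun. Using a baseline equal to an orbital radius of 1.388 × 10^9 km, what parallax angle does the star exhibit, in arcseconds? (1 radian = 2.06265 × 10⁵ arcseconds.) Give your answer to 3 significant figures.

0.238 arcsec

θ ≈ B/d = (1.388 × 10^9) / (1.203 × 10^15) = 1.1538 × 10^-6 rad.
In arcseconds: 1.1538 × 10^-6 × 206265 = 0.23799″.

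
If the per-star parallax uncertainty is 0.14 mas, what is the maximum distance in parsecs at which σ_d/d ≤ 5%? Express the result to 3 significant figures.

σ_d/d = σ_p/p, so the condition is σ_p/p ≤ 0.05, i.e. p ≥ σ_p/0.05.
p_min = 0.14/0.05 = 2.8 mas = 0.0028 arcsec.
d_max = 1/p_min = 1/0.0028 = 357.14 pc.

357 pc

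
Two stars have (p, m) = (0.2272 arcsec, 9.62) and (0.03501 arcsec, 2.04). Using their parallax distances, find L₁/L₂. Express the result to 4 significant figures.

L₁/L₂ = 2.206 × 10^-5

d₁ = 1/p₁ = 1/0.2272″ = 4.4014 pc; d₂ = 1/p₂ = 1/0.03501″ = 28.563 pc.
M₁ = m₁ − 5 log₁₀ d₁ + 5 = 9.62 − 3.2180 + 5 = 11.4020.
M₂ = 2.04 − 7.2790 + 5 = -0.2390.
L₁/L₂ = 10^(0.4(M₂ − M₁)) = 10^(0.4 × (-11.6410)) = 10^(-4.65640) = 0.00002206.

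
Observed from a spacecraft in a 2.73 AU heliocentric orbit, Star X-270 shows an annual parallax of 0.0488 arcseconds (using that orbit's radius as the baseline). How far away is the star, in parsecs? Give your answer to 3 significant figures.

With baseline B (in AU) and parallax p (in arcsec), d = B/p parsecs.
d = 2.73 / 0.0488 = 55.943 pc.

55.9 pc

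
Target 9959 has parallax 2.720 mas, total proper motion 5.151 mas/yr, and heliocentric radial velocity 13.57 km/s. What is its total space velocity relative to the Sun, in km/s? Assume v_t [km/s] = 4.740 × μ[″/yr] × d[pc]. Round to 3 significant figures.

16.3 km/s

d = 1/p = 1/0.002720″ = 367.65 pc.
μ = 5.151 mas/yr = 0.005151 ″/yr.
v_t = 4.740 μ d = 4.740 × 0.005151 × 367.65 = 8.9764 km/s.
v = √(v_r² + v_t²) = √(13.57² + 8.9764²) = √264.721 = 16.27 km/s.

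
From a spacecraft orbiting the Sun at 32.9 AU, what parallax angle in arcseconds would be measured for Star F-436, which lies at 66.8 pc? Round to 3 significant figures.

p (arcsec) = B (AU) / d (pc).
p = 32.9 / 66.8 = 0.49251 arcsec.

0.493 arcsec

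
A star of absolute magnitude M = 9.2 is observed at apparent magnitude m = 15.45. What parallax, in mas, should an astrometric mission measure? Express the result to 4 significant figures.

5.623 mas

m − M = 15.45 − 9.2 = 6.25.
d = 10^((m−M)/5 + 1) = 10^2.250 = 177.83 pc.
p = 1/d = 1/177.83 = 0.0056233 arcsec = 5.6233 mas.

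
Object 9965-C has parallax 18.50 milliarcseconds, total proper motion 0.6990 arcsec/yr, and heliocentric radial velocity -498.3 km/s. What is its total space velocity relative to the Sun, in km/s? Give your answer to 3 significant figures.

530 km/s

d = 1/p = 1/0.01850″ = 54.054 pc.
v_t = 4.740 μ d = 4.740 × 0.6990 × 54.054 = 179.09 km/s.
v = √(v_r² + v_t²) = √((-498.3)² + 179.09²) = √280376 = 529.51 km/s.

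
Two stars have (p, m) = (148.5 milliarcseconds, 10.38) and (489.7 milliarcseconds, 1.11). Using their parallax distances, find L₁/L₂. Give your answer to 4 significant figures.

L₁/L₂ = 0.002130

d₁ = 1/p₁ = 1/0.1485″ = 6.734 pc; d₂ = 1/p₂ = 1/0.4897″ = 2.0421 pc.
M₁ = m₁ − 5 log₁₀ d₁ + 5 = 10.38 − 4.1414 + 5 = 11.2386.
M₂ = 1.11 − 1.5504 + 5 = 4.5596.
L₁/L₂ = 10^(0.4(M₂ − M₁)) = 10^(0.4 × (-6.6790)) = 10^(-2.67160) = 0.0021301.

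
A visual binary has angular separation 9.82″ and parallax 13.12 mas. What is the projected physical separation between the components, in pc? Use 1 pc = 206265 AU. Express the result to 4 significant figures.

0.003629 pc

d = 1/p = 1/0.01312″ = 76.22 pc.
At distance d (pc), an angle of θ arcsec spans θ·d AU: s = 9.82 × 76.22 = 748.48 AU.
= 748.48 / 206265 = 0.0036287 pc.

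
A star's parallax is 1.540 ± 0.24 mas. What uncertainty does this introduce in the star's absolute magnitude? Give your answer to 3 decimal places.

σ_M = 0.338 mag

M = m − 5 log₁₀ d + 5 = m + 5 log₁₀ p + 5, so ∂M/∂p = 5/(p ln 10).
σ_M = (5/ln 10) · (σ_p/p) = 2.1715 × 0.24/1.540 = 2.1715 × 0.15584 = 0.33841.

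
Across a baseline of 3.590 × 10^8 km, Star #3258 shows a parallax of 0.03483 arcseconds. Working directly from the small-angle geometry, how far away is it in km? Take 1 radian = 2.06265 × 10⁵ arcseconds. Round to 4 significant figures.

2.126 × 10^15 km

θ = 0.03483″ = 0.03483/206265 = 1.6886 × 10^-7 rad.
d = B/θ = (3.590 × 10^8) / (1.6886 × 10^-7) = 2.1260 × 10^15 km.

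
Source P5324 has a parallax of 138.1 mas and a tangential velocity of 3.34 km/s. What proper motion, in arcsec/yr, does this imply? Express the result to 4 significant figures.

d = 1/p = 1/0.1381″ = 7.2411 pc.
μ = v_t / (4.74 d) = 3.34 / (4.74 × 7.2411) = 3.34 / 34.323 = 0.097311 ″/yr.

0.09731 arcsec/yr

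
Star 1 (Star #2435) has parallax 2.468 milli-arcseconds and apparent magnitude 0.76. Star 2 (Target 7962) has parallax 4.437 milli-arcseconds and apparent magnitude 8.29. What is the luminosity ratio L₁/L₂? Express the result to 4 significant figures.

L₁/L₂ = 3323

d₁ = 1/p₁ = 1/0.002468″ = 405.19 pc; d₂ = 1/p₂ = 1/0.004437″ = 225.38 pc.
M₁ = m₁ − 5 log₁₀ d₁ + 5 = 0.76 − 13.0383 + 5 = -7.2783.
M₂ = 8.29 − 11.7646 + 5 = 1.5254.
L₁/L₂ = 10^(0.4(M₂ − M₁)) = 10^(0.4 × 8.8037) = 10^3.52148 = 3322.6.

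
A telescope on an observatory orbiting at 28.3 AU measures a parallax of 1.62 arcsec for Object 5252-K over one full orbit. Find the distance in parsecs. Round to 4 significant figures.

With baseline B (in AU) and parallax p (in arcsec), d = B/p parsecs.
d = 28.3 / 1.62 = 17.469 pc.

17.47 pc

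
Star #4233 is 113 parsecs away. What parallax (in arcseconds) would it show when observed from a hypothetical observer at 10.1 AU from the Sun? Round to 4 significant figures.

0.08938 arcsec

p (arcsec) = B (AU) / d (pc).
p = 10.1 / 113 = 0.089381 arcsec.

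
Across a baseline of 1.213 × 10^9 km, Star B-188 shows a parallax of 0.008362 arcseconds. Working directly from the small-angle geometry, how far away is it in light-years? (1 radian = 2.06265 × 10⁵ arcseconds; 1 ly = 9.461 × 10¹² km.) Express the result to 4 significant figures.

3163 ly

θ = 0.008362″ = 0.008362/206265 = 4.0540 × 10^-8 rad.
d = B/θ = (1.213 × 10^9) / (4.0540 × 10^-8) = 2.9921 × 10^16 km = (2.9921 × 10^16) / (9.461 × 10^12) ly = 3162.6 ly.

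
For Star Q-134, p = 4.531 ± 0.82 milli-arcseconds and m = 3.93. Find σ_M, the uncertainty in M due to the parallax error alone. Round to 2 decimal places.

M = m − 5 log₁₀ d + 5 = m + 5 log₁₀ p + 5, so ∂M/∂p = 5/(p ln 10).
σ_M = (5/ln 10) · (σ_p/p) = 2.1715 × 0.82/4.531 = 2.1715 × 0.18098 = 0.393.

σ_M = 0.39 mag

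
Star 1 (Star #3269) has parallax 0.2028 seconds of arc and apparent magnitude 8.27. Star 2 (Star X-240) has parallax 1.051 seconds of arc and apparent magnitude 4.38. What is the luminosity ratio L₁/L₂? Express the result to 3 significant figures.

L₁/L₂ = 0.747

d₁ = 1/p₁ = 1/0.2028″ = 4.931 pc; d₂ = 1/p₂ = 1/1.051″ = 0.95147 pc.
M₁ = m₁ − 5 log₁₀ d₁ + 5 = 8.27 − 3.4647 + 5 = 9.8053.
M₂ = 4.38 − (-0.1080) + 5 = 9.4880.
L₁/L₂ = 10^(0.4(M₂ − M₁)) = 10^(0.4 × (-0.3173)) = 10^(-0.12692) = 0.74659.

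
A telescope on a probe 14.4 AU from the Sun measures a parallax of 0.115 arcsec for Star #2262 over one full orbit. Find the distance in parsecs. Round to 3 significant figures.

With baseline B (in AU) and parallax p (in arcsec), d = B/p parsecs.
d = 14.4 / 0.115 = 125.22 pc.

125 pc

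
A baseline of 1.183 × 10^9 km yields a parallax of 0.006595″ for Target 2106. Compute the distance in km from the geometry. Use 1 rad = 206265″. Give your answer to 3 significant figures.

3.70 × 10^16 km

θ = 0.006595″ = 0.006595/206265 = 3.1973 × 10^-8 rad.
d = B/θ = (1.183 × 10^9) / (3.1973 × 10^-8) = 3.7000 × 10^16 km.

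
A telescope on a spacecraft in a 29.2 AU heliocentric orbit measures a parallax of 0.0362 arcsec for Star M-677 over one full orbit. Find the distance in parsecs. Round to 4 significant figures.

806.6 pc

With baseline B (in AU) and parallax p (in arcsec), d = B/p parsecs.
d = 29.2 / 0.0362 = 806.63 pc.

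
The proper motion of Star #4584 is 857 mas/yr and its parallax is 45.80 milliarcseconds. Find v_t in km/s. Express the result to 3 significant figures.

88.7 km/s

d = 1/p = 1/0.04580″ = 21.834 pc.
μ = 857 mas/yr = 0.857 ″/yr.
v_t = 4.74 × μ × d = 4.74 × 0.857 × 21.834 = 88.694 km/s.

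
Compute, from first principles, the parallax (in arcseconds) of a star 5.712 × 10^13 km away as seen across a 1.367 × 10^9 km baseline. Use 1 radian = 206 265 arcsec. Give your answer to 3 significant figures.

θ ≈ B/d = (1.367 × 10^9) / (5.712 × 10^13) = 2.3932 × 10^-5 rad.
In arcseconds: 2.3932 × 10^-5 × 206265 = 4.9363″.

4.94 arcsec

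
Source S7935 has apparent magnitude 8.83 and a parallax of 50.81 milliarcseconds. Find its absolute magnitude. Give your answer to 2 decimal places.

M = 7.36

d = 1/p = 1/0.05081″ = 19.681 pc.
m − M = 5 log₁₀(19.681) − 5 = 6.4702 − 5 = 1.4702.
M = m − (m − M) = 8.83 − 1.4702 = 7.36.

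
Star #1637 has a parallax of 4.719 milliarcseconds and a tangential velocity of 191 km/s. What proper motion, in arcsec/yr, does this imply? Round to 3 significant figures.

d = 1/p = 1/0.004719″ = 211.91 pc.
μ = v_t / (4.74 d) = 191 / (4.74 × 211.91) = 191 / 1004.5 = 0.19014 ″/yr.

0.190 arcsec/yr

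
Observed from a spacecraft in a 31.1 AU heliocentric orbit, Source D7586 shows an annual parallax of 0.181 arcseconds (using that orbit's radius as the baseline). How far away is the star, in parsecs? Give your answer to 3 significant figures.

With baseline B (in AU) and parallax p (in arcsec), d = B/p parsecs.
d = 31.1 / 0.181 = 171.82 pc.

172 pc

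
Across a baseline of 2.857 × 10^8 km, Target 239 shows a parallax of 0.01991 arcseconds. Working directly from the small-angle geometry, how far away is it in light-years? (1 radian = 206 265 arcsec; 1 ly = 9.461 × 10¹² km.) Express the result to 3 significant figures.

θ = 0.01991″ = 0.01991/206265 = 9.6526 × 10^-8 rad.
d = B/θ = (2.857 × 10^8) / (9.6526 × 10^-8) = 2.9598 × 10^15 km = (2.9598 × 10^15) / (9.461 × 10^12) ly = 312.84 ly.

313 ly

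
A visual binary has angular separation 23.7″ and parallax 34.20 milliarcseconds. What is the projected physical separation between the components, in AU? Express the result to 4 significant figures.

d = 1/p = 1/0.03420″ = 29.24 pc.
At distance d (pc), an angle of θ arcsec spans θ·d AU: s = 23.7 × 29.24 = 692.99 AU.

693.0 AU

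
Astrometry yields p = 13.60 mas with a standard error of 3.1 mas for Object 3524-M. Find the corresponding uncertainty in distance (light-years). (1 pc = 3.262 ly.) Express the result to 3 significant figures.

54.7 ly

d = 1/p, so σ_d = σ_p / p².
σ_d = 0.00310 / (0.01360)² = 0.00310 / 0.00018496 = 16.76 pc = 16.76 × 3.262 ly = 54.671 ly.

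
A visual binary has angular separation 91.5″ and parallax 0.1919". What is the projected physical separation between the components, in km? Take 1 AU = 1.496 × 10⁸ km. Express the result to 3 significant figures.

7.13 × 10^10 km

d = 1/p = 1/0.1919″ = 5.211 pc.
At distance d (pc), an angle of θ arcsec spans θ·d AU: s = 91.5 × 5.211 = 476.81 AU.
= 476.81 × 1.496 × 10⁸ km = 7.1331 × 10^10 km.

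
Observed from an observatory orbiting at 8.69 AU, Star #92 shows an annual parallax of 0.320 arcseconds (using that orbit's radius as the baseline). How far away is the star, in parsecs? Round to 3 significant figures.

27.2 pc

With baseline B (in AU) and parallax p (in arcsec), d = B/p parsecs.
d = 8.69 / 0.320 = 27.156 pc.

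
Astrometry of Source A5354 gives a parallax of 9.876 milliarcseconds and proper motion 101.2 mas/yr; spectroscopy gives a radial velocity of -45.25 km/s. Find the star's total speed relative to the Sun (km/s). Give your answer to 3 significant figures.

d = 1/p = 1/0.009876″ = 101.26 pc.
μ = 101.2 mas/yr = 0.1012 ″/yr.
v_t = 4.740 μ d = 4.740 × 0.1012 × 101.26 = 48.573 km/s.
v = √(v_r² + v_t²) = √((-45.25)² + 48.573²) = √4406.9 = 66.384 km/s.

66.4 km/s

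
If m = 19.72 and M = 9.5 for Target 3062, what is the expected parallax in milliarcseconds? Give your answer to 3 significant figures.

m − M = 19.72 − 9.5 = 10.22.
d = 10^((m−M)/5 + 1) = 10^3.044 = 1106.6 pc.
p = 1/d = 1/1106.6 = 0.00090367 arcsec = 0.90367 mas.

0.904 mas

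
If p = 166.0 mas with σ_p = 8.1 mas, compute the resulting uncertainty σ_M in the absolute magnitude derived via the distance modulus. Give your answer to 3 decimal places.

M = m − 5 log₁₀ d + 5 = m + 5 log₁₀ p + 5, so ∂M/∂p = 5/(p ln 10).
σ_M = (5/ln 10) · (σ_p/p) = 2.1715 × 8.1/166.0 = 2.1715 × 0.048795 = 0.10596.

σ_M = 0.106 mag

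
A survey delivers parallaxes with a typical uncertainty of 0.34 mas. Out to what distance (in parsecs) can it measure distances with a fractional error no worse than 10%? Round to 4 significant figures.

294.1 pc

σ_d/d = σ_p/p, so the condition is σ_p/p ≤ 0.10, i.e. p ≥ σ_p/0.10.
p_min = 0.34/0.10 = 3.4 mas = 0.0034 arcsec.
d_max = 1/p_min = 1/0.0034 = 294.12 pc.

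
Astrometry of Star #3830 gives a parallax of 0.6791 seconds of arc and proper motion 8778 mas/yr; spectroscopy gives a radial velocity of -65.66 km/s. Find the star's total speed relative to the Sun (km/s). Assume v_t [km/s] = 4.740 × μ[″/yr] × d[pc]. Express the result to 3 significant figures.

d = 1/p = 1/0.6791″ = 1.4725 pc.
μ = 8778 mas/yr = 8.778 ″/yr.
v_t = 4.740 μ d = 4.740 × 8.778 × 1.4725 = 61.267 km/s.
v = √(v_r² + v_t²) = √((-65.66)² + 61.267²) = √8064.88 = 89.805 km/s.

89.8 km/s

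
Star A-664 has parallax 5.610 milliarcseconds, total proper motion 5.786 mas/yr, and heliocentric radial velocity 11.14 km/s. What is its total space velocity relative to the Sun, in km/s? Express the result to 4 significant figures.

12.17 km/s

d = 1/p = 1/0.005610″ = 178.25 pc.
μ = 5.786 mas/yr = 0.005786 ″/yr.
v_t = 4.740 μ d = 4.740 × 0.005786 × 178.25 = 4.8886 km/s.
v = √(v_r² + v_t²) = √(11.14² + 4.8886²) = √147.998 = 12.165 km/s.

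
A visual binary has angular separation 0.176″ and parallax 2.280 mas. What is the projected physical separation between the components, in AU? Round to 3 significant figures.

d = 1/p = 1/0.002280″ = 438.6 pc.
At distance d (pc), an angle of θ arcsec spans θ·d AU: s = 0.176 × 438.6 = 77.194 AU.

77.2 AU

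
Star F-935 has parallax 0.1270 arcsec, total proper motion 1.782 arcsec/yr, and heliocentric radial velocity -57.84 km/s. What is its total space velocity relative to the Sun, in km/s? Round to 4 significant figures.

88.14 km/s

d = 1/p = 1/0.1270″ = 7.874 pc.
v_t = 4.740 μ d = 4.740 × 1.782 × 7.874 = 66.509 km/s.
v = √(v_r² + v_t²) = √((-57.84)² + 66.509²) = √7768.91 = 88.141 km/s.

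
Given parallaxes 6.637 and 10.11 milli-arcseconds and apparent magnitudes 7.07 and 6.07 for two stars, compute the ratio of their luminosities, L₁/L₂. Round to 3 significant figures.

L₁/L₂ = 0.924

d₁ = 1/p₁ = 1/0.006637″ = 150.67 pc; d₂ = 1/p₂ = 1/0.01011″ = 98.912 pc.
M₁ = m₁ − 5 log₁₀ d₁ + 5 = 7.07 − 10.8901 + 5 = 1.1799.
M₂ = 6.07 − 9.9762 + 5 = 1.0938.
L₁/L₂ = 10^(0.4(M₂ − M₁)) = 10^(0.4 × (-0.0861)) = 10^(-0.03444) = 0.92376.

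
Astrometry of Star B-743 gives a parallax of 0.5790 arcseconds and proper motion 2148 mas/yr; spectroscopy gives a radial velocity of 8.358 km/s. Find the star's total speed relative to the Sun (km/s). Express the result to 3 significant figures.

d = 1/p = 1/0.5790″ = 1.7271 pc.
μ = 2148 mas/yr = 2.148 ″/yr.
v_t = 4.740 μ d = 4.740 × 2.148 × 1.7271 = 17.585 km/s.
v = √(v_r² + v_t²) = √(8.358² + 17.585²) = √379.088 = 19.47 km/s.

19.5 km/s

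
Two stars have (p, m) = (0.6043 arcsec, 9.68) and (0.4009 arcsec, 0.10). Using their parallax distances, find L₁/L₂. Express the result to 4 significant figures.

L₁/L₂ = 6.480 × 10^-5

d₁ = 1/p₁ = 1/0.6043″ = 1.6548 pc; d₂ = 1/p₂ = 1/0.4009″ = 2.4944 pc.
M₁ = m₁ − 5 log₁₀ d₁ + 5 = 9.68 − 1.0937 + 5 = 13.5863.
M₂ = 0.10 − 1.9848 + 5 = 3.1152.
L₁/L₂ = 10^(0.4(M₂ − M₁)) = 10^(0.4 × (-10.4711)) = 10^(-4.18844) = 0.000064798.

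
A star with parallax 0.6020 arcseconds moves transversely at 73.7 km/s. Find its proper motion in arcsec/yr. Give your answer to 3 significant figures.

9.36 arcsec/yr

d = 1/p = 1/0.6020″ = 1.6611 pc.
μ = v_t / (4.74 d) = 73.7 / (4.74 × 1.6611) = 73.7 / 7.8736 = 9.3604 ″/yr.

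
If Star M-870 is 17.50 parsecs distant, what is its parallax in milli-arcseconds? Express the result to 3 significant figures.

57.1 mas

p = 1/d = 1/17.5 = 0.057143 arcsec.
= 0.057143 × 1000 = 57.143 mas.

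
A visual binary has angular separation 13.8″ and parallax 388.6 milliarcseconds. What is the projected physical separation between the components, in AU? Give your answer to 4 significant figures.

d = 1/p = 1/0.3886″ = 2.5733 pc.
At distance d (pc), an angle of θ arcsec spans θ·d AU: s = 13.8 × 2.5733 = 35.512 AU.

35.51 AU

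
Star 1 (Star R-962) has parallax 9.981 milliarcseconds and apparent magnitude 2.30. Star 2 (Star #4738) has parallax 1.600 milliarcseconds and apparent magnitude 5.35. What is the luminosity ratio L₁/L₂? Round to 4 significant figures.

L₁/L₂ = 0.4265

d₁ = 1/p₁ = 1/0.009981″ = 100.19 pc; d₂ = 1/p₂ = 1/0.001600″ = 625 pc.
M₁ = m₁ − 5 log₁₀ d₁ + 5 = 2.30 − 10.0041 + 5 = -2.7041.
M₂ = 5.35 − 13.9794 + 5 = -3.6294.
L₁/L₂ = 10^(0.4(M₂ − M₁)) = 10^(0.4 × (-0.9253)) = 10^(-0.37012) = 0.42646.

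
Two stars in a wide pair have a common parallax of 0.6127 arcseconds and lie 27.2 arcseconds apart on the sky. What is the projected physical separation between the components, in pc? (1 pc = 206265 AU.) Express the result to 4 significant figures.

0.0002152 pc

d = 1/p = 1/0.6127″ = 1.6321 pc.
At distance d (pc), an angle of θ arcsec spans θ·d AU: s = 27.2 × 1.6321 = 44.393 AU.
= 44.393 / 206265 = 0.00021522 pc.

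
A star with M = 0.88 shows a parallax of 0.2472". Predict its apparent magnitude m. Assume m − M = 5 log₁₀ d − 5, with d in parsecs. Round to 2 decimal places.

d = 1/p = 1/0.2472″ = 4.0453 pc.
m − M = 5 log₁₀ d − 5 = 5 log₁₀(4.0453) − 5 = 3.0348 − 5 = -1.9652.
m = M + (m − M) = 0.88 + (-1.9652) = -1.09.

m = -1.09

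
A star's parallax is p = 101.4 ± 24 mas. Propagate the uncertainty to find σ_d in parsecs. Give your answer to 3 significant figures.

2.33 pc

d = 1/p, so σ_d = σ_p / p².
σ_d = 0.0240 / (0.1014)² = 0.0240 / 0.010282 = 2.3342 pc.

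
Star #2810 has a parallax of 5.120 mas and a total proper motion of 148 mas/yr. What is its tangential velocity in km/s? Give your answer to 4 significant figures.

d = 1/p = 1/0.005120″ = 195.31 pc.
μ = 148 mas/yr = 0.148 ″/yr.
v_t = 4.74 × μ × d = 4.74 × 0.148 × 195.31 = 137.01 km/s.

137.0 km/s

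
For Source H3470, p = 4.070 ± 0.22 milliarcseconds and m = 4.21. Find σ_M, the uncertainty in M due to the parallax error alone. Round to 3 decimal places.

σ_M = 0.117 mag

M = m − 5 log₁₀ d + 5 = m + 5 log₁₀ p + 5, so ∂M/∂p = 5/(p ln 10).
σ_M = (5/ln 10) · (σ_p/p) = 2.1715 × 0.22/4.070 = 2.1715 × 0.054054 = 0.11738.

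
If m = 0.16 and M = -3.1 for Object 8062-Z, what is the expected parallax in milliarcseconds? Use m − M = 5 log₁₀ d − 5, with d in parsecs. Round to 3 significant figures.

m − M = 0.16 − (-3.1) = 3.26.
d = 10^((m−M)/5 + 1) = 10^1.652 = 44.875 pc.
p = 1/d = 1/44.875 = 0.022284 arcsec = 22.284 mas.

22.3 mas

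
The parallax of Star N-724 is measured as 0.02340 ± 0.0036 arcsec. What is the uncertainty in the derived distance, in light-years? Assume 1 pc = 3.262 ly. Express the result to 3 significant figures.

d = 1/p, so σ_d = σ_p / p².
σ_d = 0.00360 / (0.02340)² = 0.00360 / 0.00054756 = 6.5746 pc = 6.5746 × 3.262 ly = 21.446 ly.

21.4 ly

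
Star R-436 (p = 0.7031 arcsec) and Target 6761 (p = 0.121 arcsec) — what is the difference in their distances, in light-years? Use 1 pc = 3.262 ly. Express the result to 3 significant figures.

22.3 ly

d_A = 1/0.7031″ = 1.4223 pc; d_B = 1/0.1210″ = 8.2645 pc.
|d_B − d_A| = |8.2645 − 1.4223| = 6.8422 pc = 6.8422 × 3.262 ly = 22.319 ly.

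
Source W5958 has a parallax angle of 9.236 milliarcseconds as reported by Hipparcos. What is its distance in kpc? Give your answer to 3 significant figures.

0.108 kpc

p = 9.236 milliarcseconds = 0.009236 arcsec.
d = 1/p = 1/0.009236 = 108.27 pc.
= 0.10827 kpc.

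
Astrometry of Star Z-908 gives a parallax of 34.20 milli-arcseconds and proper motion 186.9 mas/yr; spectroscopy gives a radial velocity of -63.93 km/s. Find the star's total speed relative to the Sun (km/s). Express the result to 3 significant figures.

d = 1/p = 1/0.03420″ = 29.24 pc.
μ = 186.9 mas/yr = 0.1869 ″/yr.
v_t = 4.740 μ d = 4.740 × 0.1869 × 29.24 = 25.904 km/s.
v = √(v_r² + v_t²) = √((-63.93)² + 25.904²) = √4758.06 = 68.979 km/s.

69.0 km/s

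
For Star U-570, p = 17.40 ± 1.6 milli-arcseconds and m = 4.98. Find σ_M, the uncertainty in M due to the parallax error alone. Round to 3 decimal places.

M = m − 5 log₁₀ d + 5 = m + 5 log₁₀ p + 5, so ∂M/∂p = 5/(p ln 10).
σ_M = (5/ln 10) · (σ_p/p) = 2.1715 × 1.6/17.40 = 2.1715 × 0.091954 = 0.19968.

σ_M = 0.200 mag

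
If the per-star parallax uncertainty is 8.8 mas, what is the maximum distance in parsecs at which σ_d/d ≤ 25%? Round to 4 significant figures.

28.41 pc

σ_d/d = σ_p/p, so the condition is σ_p/p ≤ 0.25, i.e. p ≥ σ_p/0.25.
p_min = 8.8/0.25 = 35.2 mas = 0.0352 arcsec.
d_max = 1/p_min = 1/0.0352 = 28.409 pc.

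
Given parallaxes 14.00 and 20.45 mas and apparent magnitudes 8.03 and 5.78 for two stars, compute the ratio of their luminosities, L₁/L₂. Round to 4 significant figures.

L₁/L₂ = 0.2686

d₁ = 1/p₁ = 1/0.01400″ = 71.429 pc; d₂ = 1/p₂ = 1/0.02045″ = 48.9 pc.
M₁ = m₁ − 5 log₁₀ d₁ + 5 = 8.03 − 9.2694 + 5 = 3.7606.
M₂ = 5.78 − 8.4465 + 5 = 2.3335.
L₁/L₂ = 10^(0.4(M₂ − M₁)) = 10^(0.4 × (-1.4271)) = 10^(-0.57084) = 0.26863.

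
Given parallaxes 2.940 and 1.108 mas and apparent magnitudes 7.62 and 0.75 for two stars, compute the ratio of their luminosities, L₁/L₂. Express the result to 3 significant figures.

d₁ = 1/p₁ = 1/0.002940″ = 340.14 pc; d₂ = 1/p₂ = 1/0.001108″ = 902.53 pc.
M₁ = m₁ − 5 log₁₀ d₁ + 5 = 7.62 − 12.6583 + 5 = -0.0383.
M₂ = 0.75 − 14.7773 + 5 = -9.0273.
L₁/L₂ = 10^(0.4(M₂ − M₁)) = 10^(0.4 × (-8.9890)) = 10^(-3.59560) = 0.00025375.

L₁/L₂ = 0.000254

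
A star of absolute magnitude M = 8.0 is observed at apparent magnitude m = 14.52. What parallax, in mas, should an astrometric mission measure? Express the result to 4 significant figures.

4.966 mas

m − M = 14.52 − 8.0 = 6.52.
d = 10^((m−M)/5 + 1) = 10^2.304 = 201.37 pc.
p = 1/d = 1/201.37 = 0.004966 arcsec = 4.966 mas.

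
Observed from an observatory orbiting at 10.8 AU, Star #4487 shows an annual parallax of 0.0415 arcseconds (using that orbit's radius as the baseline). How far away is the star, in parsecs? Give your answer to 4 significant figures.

260.2 pc

With baseline B (in AU) and parallax p (in arcsec), d = B/p parsecs.
d = 10.8 / 0.0415 = 260.24 pc.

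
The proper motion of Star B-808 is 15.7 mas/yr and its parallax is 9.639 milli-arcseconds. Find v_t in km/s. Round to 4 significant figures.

7.721 km/s

d = 1/p = 1/0.009639″ = 103.75 pc.
μ = 15.7 mas/yr = 0.0157 ″/yr.
v_t = 4.74 × μ × d = 4.74 × 0.0157 × 103.75 = 7.7209 km/s.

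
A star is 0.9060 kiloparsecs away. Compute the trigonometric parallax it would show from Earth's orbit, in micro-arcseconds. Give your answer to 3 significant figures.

d = 0.9060 kpc = 906 pc.
p = 1/d = 1/906 = 0.0011038 arcsec.
= 0.0011038 × 10⁶ = 1103.8 μas.

1100 μas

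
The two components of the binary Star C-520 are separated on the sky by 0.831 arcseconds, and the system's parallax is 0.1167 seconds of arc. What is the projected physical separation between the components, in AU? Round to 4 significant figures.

d = 1/p = 1/0.1167″ = 8.569 pc.
At distance d (pc), an angle of θ arcsec spans θ·d AU: s = 0.831 × 8.569 = 7.1208 AU.

7.121 AU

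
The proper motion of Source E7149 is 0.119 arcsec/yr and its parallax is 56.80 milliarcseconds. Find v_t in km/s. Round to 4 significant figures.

d = 1/p = 1/0.05680″ = 17.606 pc.
v_t = 4.74 × μ × d = 4.74 × 0.119 × 17.606 = 9.9308 km/s.

9.931 km/s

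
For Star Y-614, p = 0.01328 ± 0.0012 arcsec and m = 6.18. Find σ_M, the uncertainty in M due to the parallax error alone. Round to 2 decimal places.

M = m − 5 log₁₀ d + 5 = m + 5 log₁₀ p + 5, so ∂M/∂p = 5/(p ln 10).
σ_M = (5/ln 10) · (σ_p/p) = 2.1715 × 0.0012/0.01328 = 2.1715 × 0.090361 = 0.19622.

σ_M = 0.20 mag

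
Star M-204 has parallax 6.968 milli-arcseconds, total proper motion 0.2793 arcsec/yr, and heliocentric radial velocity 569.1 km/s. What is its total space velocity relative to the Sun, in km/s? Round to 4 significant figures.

600.0 km/s

d = 1/p = 1/0.006968″ = 143.51 pc.
v_t = 4.740 μ d = 4.740 × 0.2793 × 143.51 = 189.99 km/s.
v = √(v_r² + v_t²) = √(569.1² + 189.99²) = √359971 = 599.98 km/s.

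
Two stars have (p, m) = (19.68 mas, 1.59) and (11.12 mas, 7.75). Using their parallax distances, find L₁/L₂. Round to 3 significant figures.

d₁ = 1/p₁ = 1/0.01968″ = 50.813 pc; d₂ = 1/p₂ = 1/0.01112″ = 89.928 pc.
M₁ = m₁ − 5 log₁₀ d₁ + 5 = 1.59 − 8.5299 + 5 = -1.9399.
M₂ = 7.75 − 9.7695 + 5 = 2.9805.
L₁/L₂ = 10^(0.4(M₂ − M₁)) = 10^(0.4 × 4.9204) = 10^1.96816 = 92.931.

L₁/L₂ = 92.9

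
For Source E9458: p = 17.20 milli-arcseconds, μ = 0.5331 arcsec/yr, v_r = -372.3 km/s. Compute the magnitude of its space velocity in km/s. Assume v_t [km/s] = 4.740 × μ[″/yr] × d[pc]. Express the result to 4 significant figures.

d = 1/p = 1/0.01720″ = 58.14 pc.
v_t = 4.740 μ d = 4.740 × 0.5331 × 58.14 = 146.91 km/s.
v = √(v_r² + v_t²) = √((-372.3)² + 146.91²) = √160190 = 400.24 km/s.

400.2 km/s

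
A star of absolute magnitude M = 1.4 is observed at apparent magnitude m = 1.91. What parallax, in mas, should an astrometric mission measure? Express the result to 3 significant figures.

79.1 mas

m − M = 1.91 − 1.4 = 0.51.
d = 10^((m−M)/5 + 1) = 10^1.102 = 12.647 pc.
p = 1/d = 1/12.647 = 0.07907 arcsec = 79.07 mas.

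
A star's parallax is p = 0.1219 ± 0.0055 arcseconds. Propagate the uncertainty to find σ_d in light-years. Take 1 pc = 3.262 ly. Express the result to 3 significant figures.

1.21 ly

d = 1/p, so σ_d = σ_p / p².
σ_d = 0.00550 / (0.1219)² = 0.00550 / 0.01486 = 0.37012 pc = 0.37012 × 3.262 ly = 1.2073 ly.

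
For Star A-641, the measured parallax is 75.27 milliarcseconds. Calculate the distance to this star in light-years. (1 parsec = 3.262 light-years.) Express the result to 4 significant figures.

p = 75.27 milliarcseconds = 0.07527 arcsec.
d = 1/p = 1/0.07527 = 13.286 pc.
In light-years: 13.286 × 3.262 = 43.339 ly.

43.34 light years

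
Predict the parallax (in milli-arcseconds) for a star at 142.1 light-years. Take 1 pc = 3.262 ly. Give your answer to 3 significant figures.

d = 142.1 ly ÷ 3.262 = 43.562 pc.
p = 1/d = 1/43.562 = 0.022956 arcsec.
= 0.022956 × 1000 = 22.956 mas.

23.0 mas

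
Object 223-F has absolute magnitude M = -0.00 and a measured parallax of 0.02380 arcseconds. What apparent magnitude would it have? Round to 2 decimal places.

m = 3.12

d = 1/p = 1/0.02380″ = 42.017 pc.
m − M = 5 log₁₀ d − 5 = 5 log₁₀(42.017) − 5 = 8.1171 − 5 = 3.1171.
m = M + (m − M) = -0.00 + 3.1171 = 3.12.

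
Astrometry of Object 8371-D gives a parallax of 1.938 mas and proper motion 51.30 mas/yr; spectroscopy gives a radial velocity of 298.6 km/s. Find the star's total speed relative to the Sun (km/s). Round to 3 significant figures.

d = 1/p = 1/0.001938″ = 516 pc.
μ = 51.30 mas/yr = 0.05130 ″/yr.
v_t = 4.740 μ d = 4.740 × 0.05130 × 516 = 125.47 km/s.
v = √(v_r² + v_t²) = √(298.6² + 125.47²) = √104905 = 323.89 km/s.

324 km/s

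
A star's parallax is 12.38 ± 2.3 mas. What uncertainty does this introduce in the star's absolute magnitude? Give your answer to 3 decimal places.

σ_M = 0.403 mag

M = m − 5 log₁₀ d + 5 = m + 5 log₁₀ p + 5, so ∂M/∂p = 5/(p ln 10).
σ_M = (5/ln 10) · (σ_p/p) = 2.1715 × 2.3/12.38 = 2.1715 × 0.18578 = 0.40342.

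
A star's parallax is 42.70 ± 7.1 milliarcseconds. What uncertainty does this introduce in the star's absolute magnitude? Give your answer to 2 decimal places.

σ_M = 0.36 mag

M = m − 5 log₁₀ d + 5 = m + 5 log₁₀ p + 5, so ∂M/∂p = 5/(p ln 10).
σ_M = (5/ln 10) · (σ_p/p) = 2.1715 × 7.1/42.70 = 2.1715 × 0.16628 = 0.36108.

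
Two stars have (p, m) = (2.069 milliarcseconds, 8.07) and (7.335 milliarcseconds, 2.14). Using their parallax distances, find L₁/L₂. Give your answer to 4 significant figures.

L₁/L₂ = 0.05337

d₁ = 1/p₁ = 1/0.002069″ = 483.33 pc; d₂ = 1/p₂ = 1/0.007335″ = 136.33 pc.
M₁ = m₁ − 5 log₁₀ d₁ + 5 = 8.07 − 13.4212 + 5 = -0.3512.
M₂ = 2.14 − 10.6730 + 5 = -3.5330.
L₁/L₂ = 10^(0.4(M₂ − M₁)) = 10^(0.4 × (-3.1818)) = 10^(-1.27272) = 0.053368.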